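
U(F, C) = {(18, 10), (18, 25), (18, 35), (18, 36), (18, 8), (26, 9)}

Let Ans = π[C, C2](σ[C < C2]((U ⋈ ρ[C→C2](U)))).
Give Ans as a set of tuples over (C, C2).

ρ[C→C2]: schema becomes (F, C2); tuples unchanged.
Natural join on F: {(18, 10, 10), (18, 10, 25), (18, 10, 35), (18, 10, 36), (18, 10, 8), (18, 25, 10), (18, 25, 25), (18, 25, 35), (18, 25, 36), (18, 25, 8), (18, 35, 10), (18, 35, 25), (18, 35, 35), (18, 35, 36), (18, 35, 8), (18, 36, 10), (18, 36, 25), (18, 36, 35), (18, 36, 36), (18, 36, 8), (18, 8, 10), (18, 8, 25), (18, 8, 35), (18, 8, 36), (18, 8, 8), (26, 9, 9)}
Filtering on C < C2 leaves {(18, 10, 25), (18, 10, 35), (18, 10, 36), (18, 25, 35), (18, 25, 36), (18, 35, 36), (18, 8, 10), (18, 8, 25), (18, 8, 35), (18, 8, 36)}.
Keep only column(s) C, C2: {(10, 25), (10, 35), (10, 36), (25, 35), (25, 36), (35, 36), (8, 10), (8, 25), (8, 35), (8, 36)}

{(10, 25), (10, 35), (10, 36), (25, 35), (25, 36), (35, 36), (8, 10), (8, 25), (8, 35), (8, 36)}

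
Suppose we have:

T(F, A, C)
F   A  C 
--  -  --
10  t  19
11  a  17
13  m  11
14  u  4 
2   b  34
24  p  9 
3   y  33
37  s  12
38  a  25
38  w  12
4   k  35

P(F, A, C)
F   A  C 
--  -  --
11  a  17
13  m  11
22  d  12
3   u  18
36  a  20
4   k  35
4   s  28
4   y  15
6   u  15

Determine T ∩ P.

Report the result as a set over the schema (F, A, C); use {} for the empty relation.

{(11, a, 17), (13, m, 11), (4, k, 35)}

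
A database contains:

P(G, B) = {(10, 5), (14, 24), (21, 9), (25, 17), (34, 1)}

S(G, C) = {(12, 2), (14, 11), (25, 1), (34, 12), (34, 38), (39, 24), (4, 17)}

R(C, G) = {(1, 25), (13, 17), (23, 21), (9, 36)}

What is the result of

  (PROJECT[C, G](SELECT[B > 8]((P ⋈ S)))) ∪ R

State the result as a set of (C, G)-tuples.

{(1, 25), (11, 14), (13, 17), (23, 21), (9, 36)}

Joining P and S on G yields {(14, 24, 11), (25, 17, 1), (34, 1, 12), (34, 1, 38)}.
Apply σ_{B > 8}; surviving tuples: {(14, 24, 11), (25, 17, 1)}
Projecting to C, G: {(1, 25), (11, 14)}
Taking the union: {(1, 25), (11, 14), (13, 17), (23, 21), (9, 36)}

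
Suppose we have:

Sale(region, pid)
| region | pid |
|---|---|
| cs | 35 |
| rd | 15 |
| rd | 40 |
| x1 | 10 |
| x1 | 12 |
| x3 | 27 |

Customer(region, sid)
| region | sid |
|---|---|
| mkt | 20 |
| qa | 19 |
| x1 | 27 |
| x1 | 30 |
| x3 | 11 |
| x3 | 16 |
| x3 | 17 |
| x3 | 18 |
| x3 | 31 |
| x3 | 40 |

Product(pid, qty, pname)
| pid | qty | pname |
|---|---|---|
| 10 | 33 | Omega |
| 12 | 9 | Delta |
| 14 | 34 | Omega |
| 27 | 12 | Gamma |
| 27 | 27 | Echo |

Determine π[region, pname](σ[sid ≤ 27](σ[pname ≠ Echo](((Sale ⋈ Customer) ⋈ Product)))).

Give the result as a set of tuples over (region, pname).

{(x1, Delta), (x1, Omega), (x3, Gamma)}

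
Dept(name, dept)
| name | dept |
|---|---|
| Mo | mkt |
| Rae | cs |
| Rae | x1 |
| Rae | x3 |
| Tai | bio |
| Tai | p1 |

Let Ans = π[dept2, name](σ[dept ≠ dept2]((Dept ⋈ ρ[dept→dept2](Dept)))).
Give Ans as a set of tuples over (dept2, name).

ρ[dept→dept2]: schema becomes (name, dept2); tuples unchanged.
Dept ⋈ ρ[dept→dept2](Dept) (natural join on name): {(Mo, mkt, mkt), (Rae, cs, cs), (Rae, cs, x1), (Rae, cs, x3), (Rae, x1, cs), (Rae, x1, x1), (Rae, x1, x3), (Rae, x3, cs), (Rae, x3, x1), (Rae, x3, x3), (Tai, bio, bio), (Tai, bio, p1), (Tai, p1, bio), (Tai, p1, p1)}
Filtering on dept ≠ dept2 leaves {(Rae, cs, x1), (Rae, cs, x3), (Rae, x1, cs), (Rae, x1, x3), (Rae, x3, cs), (Rae, x3, x1), (Tai, bio, p1), (Tai, p1, bio)}.
π_{dept2, name} gives {(bio, Tai), (cs, Rae), (p1, Tai), (x1, Rae), (x3, Rae)} (3 duplicate(s) eliminated).

{(bio, Tai), (cs, Rae), (p1, Tai), (x1, Rae), (x3, Rae)}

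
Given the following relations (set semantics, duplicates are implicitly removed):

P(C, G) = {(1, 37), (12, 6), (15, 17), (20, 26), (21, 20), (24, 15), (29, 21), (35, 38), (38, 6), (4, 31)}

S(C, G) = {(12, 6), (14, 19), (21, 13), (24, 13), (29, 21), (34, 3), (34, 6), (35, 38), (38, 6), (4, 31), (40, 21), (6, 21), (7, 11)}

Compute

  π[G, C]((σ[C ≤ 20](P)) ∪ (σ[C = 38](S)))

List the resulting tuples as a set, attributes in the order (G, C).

{(17, 15), (26, 20), (31, 4), (37, 1), (6, 12), (6, 38)}

Selection C ≤ 20: {(1, 37), (12, 6), (15, 17), (20, 26), (4, 31)}
Selection C = 38: {(38, 6)}
Union: {(1, 37), (12, 6), (15, 17), (20, 26), (4, 31)} with {(38, 6)} → {(1, 37), (12, 6), (15, 17), (20, 26), (38, 6), (4, 31)}
Keep only column(s) G, C: {(17, 15), (26, 20), (31, 4), (37, 1), (6, 12), (6, 38)}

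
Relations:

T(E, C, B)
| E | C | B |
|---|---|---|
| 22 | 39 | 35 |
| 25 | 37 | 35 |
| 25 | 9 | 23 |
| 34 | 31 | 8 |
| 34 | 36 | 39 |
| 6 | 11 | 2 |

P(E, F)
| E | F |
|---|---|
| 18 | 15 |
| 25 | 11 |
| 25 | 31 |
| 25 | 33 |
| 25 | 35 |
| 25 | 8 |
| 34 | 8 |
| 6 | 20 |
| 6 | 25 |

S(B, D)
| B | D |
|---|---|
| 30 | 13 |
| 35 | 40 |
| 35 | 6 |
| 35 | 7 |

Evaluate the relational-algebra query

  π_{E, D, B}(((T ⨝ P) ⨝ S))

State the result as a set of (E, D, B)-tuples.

Natural join on E: {(25, 37, 35, 11), (25, 37, 35, 31), (25, 37, 35, 33), (25, 37, 35, 35), (25, 37, 35, 8), (25, 9, 23, 11), (25, 9, 23, 31), (25, 9, 23, 33), (25, 9, 23, 35), (25, 9, 23, 8), (34, 31, 8, 8), (34, 36, 39, 8), (6, 11, 2, 20), (6, 11, 2, 25)}
Natural join on B: {(25, 37, 35, 11, 40), (25, 37, 35, 11, 6), (25, 37, 35, 11, 7), (25, 37, 35, 31, 40), (25, 37, 35, 31, 6), (25, 37, 35, 31, 7), (25, 37, 35, 33, 40), (25, 37, 35, 33, 6), (25, 37, 35, 33, 7), (25, 37, 35, 35, 40), (25, 37, 35, 35, 6), (25, 37, 35, 35, 7), (25, 37, 35, 8, 40), (25, 37, 35, 8, 6), (25, 37, 35, 8, 7)}
π_{E, D, B} gives {(25, 40, 35), (25, 6, 35), (25, 7, 35)} (12 duplicate(s) eliminated).

{(25, 40, 35), (25, 6, 35), (25, 7, 35)}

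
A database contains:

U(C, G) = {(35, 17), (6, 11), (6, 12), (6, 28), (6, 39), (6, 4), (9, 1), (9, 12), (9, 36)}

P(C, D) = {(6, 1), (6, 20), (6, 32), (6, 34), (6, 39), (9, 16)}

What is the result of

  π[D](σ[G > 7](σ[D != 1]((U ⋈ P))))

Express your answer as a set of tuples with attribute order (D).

Natural join on C: {(6, 11, 1), (6, 11, 20), (6, 11, 32), (6, 11, 34), (6, 11, 39), (6, 12, 1), (6, 12, 20), (6, 12, 32), (6, 12, 34), (6, 12, 39), (6, 28, 1), (6, 28, 20), (6, 28, 32), (6, 28, 34), (6, 28, 39), (6, 39, 1), (6, 39, 20), (6, 39, 32), (6, 39, 34), (6, 39, 39), (6, 4, 1), (6, 4, 20), (6, 4, 32), (6, 4, 34), (6, 4, 39), (9, 1, 16), (9, 12, 16), (9, 36, 16)}
σ[D != 1]: keep tuples satisfying D != 1 → {(6, 11, 20), (6, 11, 32), (6, 11, 34), (6, 11, 39), (6, 12, 20), (6, 12, 32), (6, 12, 34), (6, 12, 39), (6, 28, 20), (6, 28, 32), (6, 28, 34), (6, 28, 39), (6, 39, 20), (6, 39, 32), (6, 39, 34), (6, 39, 39), (6, 4, 20), (6, 4, 32), (6, 4, 34), (6, 4, 39), (9, 1, 16), (9, 12, 16), (9, 36, 16)}
σ[G > 7]: keep tuples satisfying G > 7 → {(6, 11, 20), (6, 11, 32), (6, 11, 34), (6, 11, 39), (6, 12, 20), (6, 12, 32), (6, 12, 34), (6, 12, 39), (6, 28, 20), (6, 28, 32), (6, 28, 34), (6, 28, 39), (6, 39, 20), (6, 39, 32), (6, 39, 34), (6, 39, 39), (9, 12, 16), (9, 36, 16)}
π_{D} gives {16, 20, 32, 34, 39} (13 duplicate(s) eliminated).

{16, 20, 32, 34, 39}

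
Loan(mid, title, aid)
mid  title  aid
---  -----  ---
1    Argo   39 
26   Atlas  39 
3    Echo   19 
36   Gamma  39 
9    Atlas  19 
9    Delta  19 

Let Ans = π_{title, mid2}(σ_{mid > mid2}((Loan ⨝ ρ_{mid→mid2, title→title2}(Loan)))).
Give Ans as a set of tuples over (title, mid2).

ρ[mid→mid2, title→title2]: schema becomes (mid2, title2, aid); tuples unchanged.
Natural join on aid: {(1, Argo, 39, 1, Argo), (1, Argo, 39, 26, Atlas), (1, Argo, 39, 36, Gamma), (26, Atlas, 39, 1, Argo), (26, Atlas, 39, 26, Atlas), (26, Atlas, 39, 36, Gamma), (3, Echo, 19, 3, Echo), (3, Echo, 19, 9, Atlas), (3, Echo, 19, 9, Delta), (36, Gamma, 39, 1, Argo), (36, Gamma, 39, 26, Atlas), (36, Gamma, 39, 36, Gamma), (9, Atlas, 19, 3, Echo), (9, Atlas, 19, 9, Atlas), (9, Atlas, 19, 9, Delta), (9, Delta, 19, 3, Echo), (9, Delta, 19, 9, Atlas), (9, Delta, 19, 9, Delta)}
Apply σ_{mid > mid2}; surviving tuples: {(26, Atlas, 39, 1, Argo), (36, Gamma, 39, 1, Argo), (36, Gamma, 39, 26, Atlas), (9, Atlas, 19, 3, Echo), (9, Delta, 19, 3, Echo)}
π[title, mid2]: project onto (title, mid2) → {(Atlas, 1), (Atlas, 3), (Delta, 3), (Gamma, 1), (Gamma, 26)}

{(Atlas, 1), (Atlas, 3), (Delta, 3), (Gamma, 1), (Gamma, 26)}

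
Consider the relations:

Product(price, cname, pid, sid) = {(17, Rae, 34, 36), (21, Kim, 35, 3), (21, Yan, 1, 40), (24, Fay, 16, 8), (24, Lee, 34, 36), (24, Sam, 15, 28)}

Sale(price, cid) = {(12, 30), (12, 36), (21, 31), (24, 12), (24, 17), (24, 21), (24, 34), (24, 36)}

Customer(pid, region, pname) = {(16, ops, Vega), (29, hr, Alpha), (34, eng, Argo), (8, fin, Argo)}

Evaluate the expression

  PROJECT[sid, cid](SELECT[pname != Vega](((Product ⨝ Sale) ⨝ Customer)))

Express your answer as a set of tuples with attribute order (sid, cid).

{(36, 12), (36, 17), (36, 21), (36, 34), (36, 36)}

Natural join on price: {(21, Kim, 35, 3, 31), (21, Yan, 1, 40, 31), (24, Fay, 16, 8, 12), (24, Fay, 16, 8, 17), (24, Fay, 16, 8, 21), (24, Fay, 16, 8, 34), (24, Fay, 16, 8, 36), (24, Lee, 34, 36, 12), (24, Lee, 34, 36, 17), (24, Lee, 34, 36, 21), (24, Lee, 34, 36, 34), (24, Lee, 34, 36, 36), (24, Sam, 15, 28, 12), (24, Sam, 15, 28, 17), (24, Sam, 15, 28, 21), (24, Sam, 15, 28, 34), (24, Sam, 15, 28, 36)}
Natural join on pid: {(24, Fay, 16, 8, 12, ops, Vega), (24, Fay, 16, 8, 17, ops, Vega), (24, Fay, 16, 8, 21, ops, Vega), (24, Fay, 16, 8, 34, ops, Vega), (24, Fay, 16, 8, 36, ops, Vega), (24, Lee, 34, 36, 12, eng, Argo), (24, Lee, 34, 36, 17, eng, Argo), (24, Lee, 34, 36, 21, eng, Argo), (24, Lee, 34, 36, 34, eng, Argo), (24, Lee, 34, 36, 36, eng, Argo)}
Filtering on pname != Vega leaves {(24, Lee, 34, 36, 12, eng, Argo), (24, Lee, 34, 36, 17, eng, Argo), (24, Lee, 34, 36, 21, eng, Argo), (24, Lee, 34, 36, 34, eng, Argo), (24, Lee, 34, 36, 36, eng, Argo)}.
π_{sid, cid} gives {(36, 12), (36, 17), (36, 21), (36, 34), (36, 36)}.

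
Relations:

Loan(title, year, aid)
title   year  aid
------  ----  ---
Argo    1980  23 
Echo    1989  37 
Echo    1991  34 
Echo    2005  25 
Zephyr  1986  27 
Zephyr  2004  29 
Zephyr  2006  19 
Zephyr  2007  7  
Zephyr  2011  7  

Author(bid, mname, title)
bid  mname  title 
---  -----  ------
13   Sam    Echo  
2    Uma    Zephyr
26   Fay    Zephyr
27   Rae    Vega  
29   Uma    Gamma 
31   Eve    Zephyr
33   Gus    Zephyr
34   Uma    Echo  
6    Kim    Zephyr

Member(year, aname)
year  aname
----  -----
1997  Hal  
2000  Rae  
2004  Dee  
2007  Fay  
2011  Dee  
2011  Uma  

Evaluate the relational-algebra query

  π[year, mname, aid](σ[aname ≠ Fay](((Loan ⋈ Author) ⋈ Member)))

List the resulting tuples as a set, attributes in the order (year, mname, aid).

{(2004, Eve, 29), (2004, Fay, 29), (2004, Gus, 29), (2004, Kim, 29), (2004, Uma, 29), (2011, Eve, 7), (2011, Fay, 7), (2011, Gus, 7), (2011, Kim, 7), (2011, Uma, 7)}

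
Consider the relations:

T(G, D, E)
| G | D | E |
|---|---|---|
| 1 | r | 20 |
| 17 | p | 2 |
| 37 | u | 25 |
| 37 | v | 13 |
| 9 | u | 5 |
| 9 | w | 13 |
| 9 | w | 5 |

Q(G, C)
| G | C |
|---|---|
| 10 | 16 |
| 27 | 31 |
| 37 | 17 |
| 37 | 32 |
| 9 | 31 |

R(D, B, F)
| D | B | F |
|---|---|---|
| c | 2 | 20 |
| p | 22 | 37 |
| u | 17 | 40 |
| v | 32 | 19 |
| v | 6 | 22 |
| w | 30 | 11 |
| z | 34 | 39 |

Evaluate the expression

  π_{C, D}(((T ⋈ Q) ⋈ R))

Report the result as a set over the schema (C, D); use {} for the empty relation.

T ⋈ Q (natural join on G): {(37, u, 25, 17), (37, u, 25, 32), (37, v, 13, 17), (37, v, 13, 32), (9, u, 5, 31), (9, w, 13, 31), (9, w, 5, 31)}
(T ⋈ Q) ⋈ R (natural join on D): {(37, u, 25, 17, 17, 40), (37, u, 25, 32, 17, 40), (37, v, 13, 17, 32, 19), (37, v, 13, 17, 6, 22), (37, v, 13, 32, 32, 19), (37, v, 13, 32, 6, 22), (9, u, 5, 31, 17, 40), (9, w, 13, 31, 30, 11), (9, w, 5, 31, 30, 11)}
π[C, D]: project onto (C, D) (3 duplicate(s) eliminated) → {(17, u), (17, v), (31, u), (31, w), (32, u), (32, v)}

{(17, u), (17, v), (31, u), (31, w), (32, u), (32, v)}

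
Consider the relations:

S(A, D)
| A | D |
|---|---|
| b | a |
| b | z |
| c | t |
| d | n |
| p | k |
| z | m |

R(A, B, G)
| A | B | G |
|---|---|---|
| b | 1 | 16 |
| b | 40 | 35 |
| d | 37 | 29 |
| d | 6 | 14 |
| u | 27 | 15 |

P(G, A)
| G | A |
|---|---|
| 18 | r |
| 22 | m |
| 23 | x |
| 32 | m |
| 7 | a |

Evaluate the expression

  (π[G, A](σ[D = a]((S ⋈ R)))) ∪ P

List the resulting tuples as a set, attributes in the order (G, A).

{(16, b), (18, r), (22, m), (23, x), (32, m), (35, b), (7, a)}

Joining S and R on A yields {(b, a, 1, 16), (b, a, 40, 35), (b, z, 1, 16), (b, z, 40, 35), (d, n, 37, 29), (d, n, 6, 14)}.
Filtering on D = a leaves {(b, a, 1, 16), (b, a, 40, 35)}.
Projecting to G, A: {(16, b), (35, b)}
Taking the union: {(16, b), (18, r), (22, m), (23, x), (32, m), (35, b), (7, a)}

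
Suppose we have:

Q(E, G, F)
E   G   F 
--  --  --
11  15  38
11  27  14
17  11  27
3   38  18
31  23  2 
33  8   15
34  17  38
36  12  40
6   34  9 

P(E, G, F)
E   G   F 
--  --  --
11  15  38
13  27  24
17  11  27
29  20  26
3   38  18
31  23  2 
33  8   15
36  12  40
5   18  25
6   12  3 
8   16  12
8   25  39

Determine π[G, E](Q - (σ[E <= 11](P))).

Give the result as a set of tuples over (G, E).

Selection E <= 11: {(11, 15, 38), (3, 38, 18), (5, 18, 25), (6, 12, 3), (8, 16, 12), (8, 25, 39)}
Set difference of the two operands is {(11, 27, 14), (17, 11, 27), (31, 23, 2), (33, 8, 15), (34, 17, 38), (36, 12, 40), (6, 34, 9)}.
Keep only column(s) G, E: {(11, 17), (12, 36), (17, 34), (23, 31), (27, 11), (34, 6), (8, 33)}

{(11, 17), (12, 36), (17, 34), (23, 31), (27, 11), (34, 6), (8, 33)}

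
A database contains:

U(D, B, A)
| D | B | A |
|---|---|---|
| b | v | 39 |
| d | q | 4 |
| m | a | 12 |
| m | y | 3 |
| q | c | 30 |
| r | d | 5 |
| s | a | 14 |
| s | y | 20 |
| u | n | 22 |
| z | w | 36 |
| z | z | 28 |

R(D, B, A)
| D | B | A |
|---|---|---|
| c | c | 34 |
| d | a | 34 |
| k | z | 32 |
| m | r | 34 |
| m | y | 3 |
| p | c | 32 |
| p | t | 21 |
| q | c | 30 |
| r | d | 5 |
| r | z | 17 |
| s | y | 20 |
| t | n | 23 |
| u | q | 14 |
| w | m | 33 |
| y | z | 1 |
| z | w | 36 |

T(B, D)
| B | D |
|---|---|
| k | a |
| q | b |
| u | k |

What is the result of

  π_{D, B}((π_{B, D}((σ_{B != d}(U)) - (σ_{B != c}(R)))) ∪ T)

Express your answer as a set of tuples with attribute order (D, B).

Apply σ_{B != d}; surviving tuples: {(b, v, 39), (d, q, 4), (m, a, 12), (m, y, 3), (q, c, 30), (s, a, 14), (s, y, 20), (u, n, 22), (z, w, 36), (z, z, 28)}
Apply σ_{B != c}; surviving tuples: {(d, a, 34), (k, z, 32), (m, r, 34), (m, y, 3), (p, t, 21), (r, d, 5), (r, z, 17), (s, y, 20), (t, n, 23), (u, q, 14), (w, m, 33), (y, z, 1), (z, w, 36)}
Difference: {(b, v, 39), (d, q, 4), (m, a, 12), (m, y, 3), (q, c, 30), (s, a, 14), (s, y, 20), (u, n, 22), (z, w, 36), (z, z, 28)} with {(d, a, 34), (k, z, 32), (m, r, 34), (m, y, 3), (p, t, 21), (r, d, 5), (r, z, 17), (s, y, 20), (t, n, 23), (u, q, 14), (w, m, 33), (y, z, 1), (z, w, 36)} → {(b, v, 39), (d, q, 4), (m, a, 12), (q, c, 30), (s, a, 14), (u, n, 22), (z, z, 28)}
π_{B, D} gives {(a, m), (a, s), (c, q), (n, u), (q, d), (v, b), (z, z)}.
Union: {(a, m), (a, s), (c, q), (n, u), (q, d), (v, b), (z, z)} with {(k, a), (q, b), (u, k)} → {(a, m), (a, s), (c, q), (k, a), (n, u), (q, b), (q, d), (u, k), (v, b), (z, z)}
π_{D, B} gives {(a, k), (b, q), (b, v), (d, q), (k, u), (m, a), (q, c), (s, a), (u, n), (z, z)}.

{(a, k), (b, q), (b, v), (d, q), (k, u), (m, a), (q, c), (s, a), (u, n), (z, z)}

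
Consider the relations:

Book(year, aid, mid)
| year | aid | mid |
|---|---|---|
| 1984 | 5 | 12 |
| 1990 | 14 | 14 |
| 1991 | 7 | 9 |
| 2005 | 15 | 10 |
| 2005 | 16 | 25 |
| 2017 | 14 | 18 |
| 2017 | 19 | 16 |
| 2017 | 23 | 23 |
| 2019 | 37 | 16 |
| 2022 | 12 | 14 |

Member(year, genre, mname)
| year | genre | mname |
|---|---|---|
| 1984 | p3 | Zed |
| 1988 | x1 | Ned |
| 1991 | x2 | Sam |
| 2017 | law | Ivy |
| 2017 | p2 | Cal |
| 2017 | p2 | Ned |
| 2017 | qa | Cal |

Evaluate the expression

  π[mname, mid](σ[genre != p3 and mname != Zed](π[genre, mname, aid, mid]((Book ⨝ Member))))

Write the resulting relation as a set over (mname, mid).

{(Cal, 16), (Cal, 18), (Cal, 23), (Ivy, 16), (Ivy, 18), (Ivy, 23), (Ned, 16), (Ned, 18), (Ned, 23), (Sam, 9)}

Book ⋈ Member (natural join on year): {(1984, 5, 12, p3, Zed), (1991, 7, 9, x2, Sam), (2017, 14, 18, law, Ivy), (2017, 14, 18, p2, Cal), (2017, 14, 18, p2, Ned), (2017, 14, 18, qa, Cal), (2017, 19, 16, law, Ivy), (2017, 19, 16, p2, Cal), (2017, 19, 16, p2, Ned), (2017, 19, 16, qa, Cal), (2017, 23, 23, law, Ivy), (2017, 23, 23, p2, Cal), (2017, 23, 23, p2, Ned), (2017, 23, 23, qa, Cal)}
π_{genre, mname, aid, mid} gives {(law, Ivy, 14, 18), (law, Ivy, 19, 16), (law, Ivy, 23, 23), (p2, Cal, 14, 18), (p2, Cal, 19, 16), (p2, Cal, 23, 23), (p2, Ned, 14, 18), (p2, Ned, 19, 16), (p2, Ned, 23, 23), (p3, Zed, 5, 12), (qa, Cal, 14, 18), (qa, Cal, 19, 16), (qa, Cal, 23, 23), (x2, Sam, 7, 9)}.
Selection genre != p3 and mname != Zed: {(law, Ivy, 14, 18), (law, Ivy, 19, 16), (law, Ivy, 23, 23), (p2, Cal, 14, 18), (p2, Cal, 19, 16), (p2, Cal, 23, 23), (p2, Ned, 14, 18), (p2, Ned, 19, 16), (p2, Ned, 23, 23), (qa, Cal, 14, 18), (qa, Cal, 19, 16), (qa, Cal, 23, 23), (x2, Sam, 7, 9)}
π_{mname, mid} gives {(Cal, 16), (Cal, 18), (Cal, 23), (Ivy, 16), (Ivy, 18), (Ivy, 23), (Ned, 16), (Ned, 18), (Ned, 23), (Sam, 9)} (3 duplicate(s) eliminated).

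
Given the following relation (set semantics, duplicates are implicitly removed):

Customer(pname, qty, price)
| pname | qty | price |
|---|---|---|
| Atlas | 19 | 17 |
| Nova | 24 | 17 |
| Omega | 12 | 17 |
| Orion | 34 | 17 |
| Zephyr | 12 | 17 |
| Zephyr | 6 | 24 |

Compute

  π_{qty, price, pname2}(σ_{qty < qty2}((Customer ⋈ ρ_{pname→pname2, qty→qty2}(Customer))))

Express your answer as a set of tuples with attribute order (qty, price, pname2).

ρ[pname→pname2, qty→qty2]: schema becomes (pname2, qty2, price); tuples unchanged.
Customer ⋈ ρ_{pname→pname2, qty→qty2}(Customer) (natural join on price): {(Atlas, 19, 17, Atlas, 19), (Atlas, 19, 17, Nova, 24), (Atlas, 19, 17, Omega, 12), (Atlas, 19, 17, Orion, 34), (Atlas, 19, 17, Zephyr, 12), (Nova, 24, 17, Atlas, 19), (Nova, 24, 17, Nova, 24), (Nova, 24, 17, Omega, 12), (Nova, 24, 17, Orion, 34), (Nova, 24, 17, Zephyr, 12), (Omega, 12, 17, Atlas, 19), (Omega, 12, 17, Nova, 24), (Omega, 12, 17, Omega, 12), (Omega, 12, 17, Orion, 34), (Omega, 12, 17, Zephyr, 12), (Orion, 34, 17, Atlas, 19), (Orion, 34, 17, Nova, 24), (Orion, 34, 17, Omega, 12), (Orion, 34, 17, Orion, 34), (Orion, 34, 17, Zephyr, 12), (Zephyr, 12, 17, Atlas, 19), (Zephyr, 12, 17, Nova, 24), (Zephyr, 12, 17, Omega, 12), (Zephyr, 12, 17, Orion, 34), (Zephyr, 12, 17, Zephyr, 12), (Zephyr, 6, 24, Zephyr, 6)}
σ[qty < qty2]: keep tuples satisfying qty < qty2 → {(Atlas, 19, 17, Nova, 24), (Atlas, 19, 17, Orion, 34), (Nova, 24, 17, Orion, 34), (Omega, 12, 17, Atlas, 19), (Omega, 12, 17, Nova, 24), (Omega, 12, 17, Orion, 34), (Zephyr, 12, 17, Atlas, 19), (Zephyr, 12, 17, Nova, 24), (Zephyr, 12, 17, Orion, 34)}
π_{qty, price, pname2} gives {(12, 17, Atlas), (12, 17, Nova), (12, 17, Orion), (19, 17, Nova), (19, 17, Orion), (24, 17, Orion)} (3 duplicate(s) eliminated).

{(12, 17, Atlas), (12, 17, Nova), (12, 17, Orion), (19, 17, Nova), (19, 17, Orion), (24, 17, Orion)}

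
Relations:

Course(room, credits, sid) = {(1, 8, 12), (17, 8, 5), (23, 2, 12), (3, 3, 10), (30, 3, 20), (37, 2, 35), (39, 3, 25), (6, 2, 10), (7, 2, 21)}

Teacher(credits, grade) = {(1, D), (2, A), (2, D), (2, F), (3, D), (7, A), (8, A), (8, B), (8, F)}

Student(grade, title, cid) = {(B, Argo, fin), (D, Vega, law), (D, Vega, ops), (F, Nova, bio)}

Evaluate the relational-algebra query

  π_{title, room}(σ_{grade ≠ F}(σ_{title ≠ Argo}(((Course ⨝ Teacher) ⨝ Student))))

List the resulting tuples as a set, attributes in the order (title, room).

Joining Course and Teacher on credits yields {(1, 8, 12, A), (1, 8, 12, B), (1, 8, 12, F), (17, 8, 5, A), (17, 8, 5, B), (17, 8, 5, F), (23, 2, 12, A), (23, 2, 12, D), (23, 2, 12, F), (3, 3, 10, D), (30, 3, 20, D), (37, 2, 35, A), (37, 2, 35, D), (37, 2, 35, F), (39, 3, 25, D), (6, 2, 10, A), (6, 2, 10, D), (6, 2, 10, F), (7, 2, 21, A), (7, 2, 21, D), (7, 2, 21, F)}.
Joining (Course ⨝ Teacher) and Student on grade yields {(1, 8, 12, B, Argo, fin), (1, 8, 12, F, Nova, bio), (17, 8, 5, B, Argo, fin), (17, 8, 5, F, Nova, bio), (23, 2, 12, D, Vega, law), (23, 2, 12, D, Vega, ops), (23, 2, 12, F, Nova, bio), (3, 3, 10, D, Vega, law), (3, 3, 10, D, Vega, ops), (30, 3, 20, D, Vega, law), (30, 3, 20, D, Vega, ops), (37, 2, 35, D, Vega, law), (37, 2, 35, D, Vega, ops), (37, 2, 35, F, Nova, bio), (39, 3, 25, D, Vega, law), (39, 3, 25, D, Vega, ops), (6, 2, 10, D, Vega, law), (6, 2, 10, D, Vega, ops), (6, 2, 10, F, Nova, bio), (7, 2, 21, D, Vega, law), (7, 2, 21, D, Vega, ops), (7, 2, 21, F, Nova, bio)}.
Filtering on title ≠ Argo leaves {(1, 8, 12, F, Nova, bio), (17, 8, 5, F, Nova, bio), (23, 2, 12, D, Vega, law), (23, 2, 12, D, Vega, ops), (23, 2, 12, F, Nova, bio), (3, 3, 10, D, Vega, law), (3, 3, 10, D, Vega, ops), (30, 3, 20, D, Vega, law), (30, 3, 20, D, Vega, ops), (37, 2, 35, D, Vega, law), (37, 2, 35, D, Vega, ops), (37, 2, 35, F, Nova, bio), (39, 3, 25, D, Vega, law), (39, 3, 25, D, Vega, ops), (6, 2, 10, D, Vega, law), (6, 2, 10, D, Vega, ops), (6, 2, 10, F, Nova, bio), (7, 2, 21, D, Vega, law), (7, 2, 21, D, Vega, ops), (7, 2, 21, F, Nova, bio)}.
Filtering on grade ≠ F leaves {(23, 2, 12, D, Vega, law), (23, 2, 12, D, Vega, ops), (3, 3, 10, D, Vega, law), (3, 3, 10, D, Vega, ops), (30, 3, 20, D, Vega, law), (30, 3, 20, D, Vega, ops), (37, 2, 35, D, Vega, law), (37, 2, 35, D, Vega, ops), (39, 3, 25, D, Vega, law), (39, 3, 25, D, Vega, ops), (6, 2, 10, D, Vega, law), (6, 2, 10, D, Vega, ops), (7, 2, 21, D, Vega, law), (7, 2, 21, D, Vega, ops)}.
π[title, room]: project onto (title, room) (7 duplicate(s) eliminated) → {(Vega, 23), (Vega, 3), (Vega, 30), (Vega, 37), (Vega, 39), (Vega, 6), (Vega, 7)}

{(Vega, 23), (Vega, 3), (Vega, 30), (Vega, 37), (Vega, 39), (Vega, 6), (Vega, 7)}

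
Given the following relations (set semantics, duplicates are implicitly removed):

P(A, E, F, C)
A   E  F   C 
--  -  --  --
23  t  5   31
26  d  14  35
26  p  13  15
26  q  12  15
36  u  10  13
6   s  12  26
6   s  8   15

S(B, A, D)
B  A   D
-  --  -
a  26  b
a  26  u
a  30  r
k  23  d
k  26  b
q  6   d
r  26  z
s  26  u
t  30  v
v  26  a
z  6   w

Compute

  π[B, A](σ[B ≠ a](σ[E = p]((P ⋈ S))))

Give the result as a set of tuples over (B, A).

{(k, 26), (r, 26), (s, 26), (v, 26)}

P ⋈ S (natural join on A): {(23, t, 5, 31, k, d), (26, d, 14, 35, a, b), (26, d, 14, 35, a, u), (26, d, 14, 35, k, b), (26, d, 14, 35, r, z), (26, d, 14, 35, s, u), (26, d, 14, 35, v, a), (26, p, 13, 15, a, b), (26, p, 13, 15, a, u), (26, p, 13, 15, k, b), (26, p, 13, 15, r, z), (26, p, 13, 15, s, u), (26, p, 13, 15, v, a), (26, q, 12, 15, a, b), (26, q, 12, 15, a, u), (26, q, 12, 15, k, b), (26, q, 12, 15, r, z), (26, q, 12, 15, s, u), (26, q, 12, 15, v, a), (6, s, 12, 26, q, d), (6, s, 12, 26, z, w), (6, s, 8, 15, q, d), (6, s, 8, 15, z, w)}
σ[E = p]: keep tuples satisfying E = p → {(26, p, 13, 15, a, b), (26, p, 13, 15, a, u), (26, p, 13, 15, k, b), (26, p, 13, 15, r, z), (26, p, 13, 15, s, u), (26, p, 13, 15, v, a)}
σ[B ≠ a]: keep tuples satisfying B ≠ a → {(26, p, 13, 15, k, b), (26, p, 13, 15, r, z), (26, p, 13, 15, s, u), (26, p, 13, 15, v, a)}
Keep only column(s) B, A: {(k, 26), (r, 26), (s, 26), (v, 26)}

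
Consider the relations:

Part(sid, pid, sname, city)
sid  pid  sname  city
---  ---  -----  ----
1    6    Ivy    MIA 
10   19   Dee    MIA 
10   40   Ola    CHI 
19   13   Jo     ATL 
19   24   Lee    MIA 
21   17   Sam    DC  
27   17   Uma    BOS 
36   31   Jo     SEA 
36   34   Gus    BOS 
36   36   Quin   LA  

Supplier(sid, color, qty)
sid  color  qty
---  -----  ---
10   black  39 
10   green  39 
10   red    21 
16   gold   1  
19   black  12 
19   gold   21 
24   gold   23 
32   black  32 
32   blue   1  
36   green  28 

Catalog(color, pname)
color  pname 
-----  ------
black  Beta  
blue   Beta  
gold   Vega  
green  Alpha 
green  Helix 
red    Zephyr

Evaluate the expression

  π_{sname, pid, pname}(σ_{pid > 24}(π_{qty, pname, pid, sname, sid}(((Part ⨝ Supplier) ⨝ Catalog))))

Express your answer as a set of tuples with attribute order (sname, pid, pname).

Part ⋈ Supplier (natural join on sid): {(10, 19, Dee, MIA, black, 39), (10, 19, Dee, MIA, green, 39), (10, 19, Dee, MIA, red, 21), (10, 40, Ola, CHI, black, 39), (10, 40, Ola, CHI, green, 39), (10, 40, Ola, CHI, red, 21), (19, 13, Jo, ATL, black, 12), (19, 13, Jo, ATL, gold, 21), (19, 24, Lee, MIA, black, 12), (19, 24, Lee, MIA, gold, 21), (36, 31, Jo, SEA, green, 28), (36, 34, Gus, BOS, green, 28), (36, 36, Quin, LA, green, 28)}
(Part ⨝ Supplier) ⋈ Catalog (natural join on color): {(10, 19, Dee, MIA, black, 39, Beta), (10, 19, Dee, MIA, green, 39, Alpha), (10, 19, Dee, MIA, green, 39, Helix), (10, 19, Dee, MIA, red, 21, Zephyr), (10, 40, Ola, CHI, black, 39, Beta), (10, 40, Ola, CHI, green, 39, Alpha), (10, 40, Ola, CHI, green, 39, Helix), (10, 40, Ola, CHI, red, 21, Zephyr), (19, 13, Jo, ATL, black, 12, Beta), (19, 13, Jo, ATL, gold, 21, Vega), (19, 24, Lee, MIA, black, 12, Beta), (19, 24, Lee, MIA, gold, 21, Vega), (36, 31, Jo, SEA, green, 28, Alpha), (36, 31, Jo, SEA, green, 28, Helix), (36, 34, Gus, BOS, green, 28, Alpha), (36, 34, Gus, BOS, green, 28, Helix), (36, 36, Quin, LA, green, 28, Alpha), (36, 36, Quin, LA, green, 28, Helix)}
π[qty, pname, pid, sname, sid]: project onto (qty, pname, pid, sname, sid) → {(12, Beta, 13, Jo, 19), (12, Beta, 24, Lee, 19), (21, Vega, 13, Jo, 19), (21, Vega, 24, Lee, 19), (21, Zephyr, 19, Dee, 10), (21, Zephyr, 40, Ola, 10), (28, Alpha, 31, Jo, 36), (28, Alpha, 34, Gus, 36), (28, Alpha, 36, Quin, 36), (28, Helix, 31, Jo, 36), (28, Helix, 34, Gus, 36), (28, Helix, 36, Quin, 36), (39, Alpha, 19, Dee, 10), (39, Alpha, 40, Ola, 10), (39, Beta, 19, Dee, 10), (39, Beta, 40, Ola, 10), (39, Helix, 19, Dee, 10), (39, Helix, 40, Ola, 10)}
σ[pid > 24]: keep tuples satisfying pid > 24 → {(21, Zephyr, 40, Ola, 10), (28, Alpha, 31, Jo, 36), (28, Alpha, 34, Gus, 36), (28, Alpha, 36, Quin, 36), (28, Helix, 31, Jo, 36), (28, Helix, 34, Gus, 36), (28, Helix, 36, Quin, 36), (39, Alpha, 40, Ola, 10), (39, Beta, 40, Ola, 10), (39, Helix, 40, Ola, 10)}
π[sname, pid, pname]: project onto (sname, pid, pname) → {(Gus, 34, Alpha), (Gus, 34, Helix), (Jo, 31, Alpha), (Jo, 31, Helix), (Ola, 40, Alpha), (Ola, 40, Beta), (Ola, 40, Helix), (Ola, 40, Zephyr), (Quin, 36, Alpha), (Quin, 36, Helix)}

{(Gus, 34, Alpha), (Gus, 34, Helix), (Jo, 31, Alpha), (Jo, 31, Helix), (Ola, 40, Alpha), (Ola, 40, Beta), (Ola, 40, Helix), (Ola, 40, Zephyr), (Quin, 36, Alpha), (Quin, 36, Helix)}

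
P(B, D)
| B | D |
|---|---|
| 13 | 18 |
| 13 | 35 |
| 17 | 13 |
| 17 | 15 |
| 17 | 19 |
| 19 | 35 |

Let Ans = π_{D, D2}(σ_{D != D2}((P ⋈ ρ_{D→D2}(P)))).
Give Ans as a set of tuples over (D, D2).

{(13, 15), (13, 19), (15, 13), (15, 19), (18, 35), (19, 13), (19, 15), (35, 18)}

ρ[D→D2]: schema becomes (B, D2); tuples unchanged.
P ⋈ ρ_{D→D2}(P) (natural join on B): {(13, 18, 18), (13, 18, 35), (13, 35, 18), (13, 35, 35), (17, 13, 13), (17, 13, 15), (17, 13, 19), (17, 15, 13), (17, 15, 15), (17, 15, 19), (17, 19, 13), (17, 19, 15), (17, 19, 19), (19, 35, 35)}
Selection D != D2: {(13, 18, 35), (13, 35, 18), (17, 13, 15), (17, 13, 19), (17, 15, 13), (17, 15, 19), (17, 19, 13), (17, 19, 15)}
Keep only column(s) D, D2: {(13, 15), (13, 19), (15, 13), (15, 19), (18, 35), (19, 13), (19, 15), (35, 18)}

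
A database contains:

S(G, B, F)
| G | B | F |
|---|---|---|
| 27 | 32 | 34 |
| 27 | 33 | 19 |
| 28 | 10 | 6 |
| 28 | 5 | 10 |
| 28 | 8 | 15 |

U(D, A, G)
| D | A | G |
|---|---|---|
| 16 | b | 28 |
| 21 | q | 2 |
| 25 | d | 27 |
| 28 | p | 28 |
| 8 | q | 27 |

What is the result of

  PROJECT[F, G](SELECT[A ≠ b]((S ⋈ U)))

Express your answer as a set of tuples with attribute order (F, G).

Joining S and U on G yields {(27, 32, 34, 25, d), (27, 32, 34, 8, q), (27, 33, 19, 25, d), (27, 33, 19, 8, q), (28, 10, 6, 16, b), (28, 10, 6, 28, p), (28, 5, 10, 16, b), (28, 5, 10, 28, p), (28, 8, 15, 16, b), (28, 8, 15, 28, p)}.
Selection A ≠ b: {(27, 32, 34, 25, d), (27, 32, 34, 8, q), (27, 33, 19, 25, d), (27, 33, 19, 8, q), (28, 10, 6, 28, p), (28, 5, 10, 28, p), (28, 8, 15, 28, p)}
π_{F, G} gives {(10, 28), (15, 28), (19, 27), (34, 27), (6, 28)} (2 duplicate(s) eliminated).

{(10, 28), (15, 28), (19, 27), (34, 27), (6, 28)}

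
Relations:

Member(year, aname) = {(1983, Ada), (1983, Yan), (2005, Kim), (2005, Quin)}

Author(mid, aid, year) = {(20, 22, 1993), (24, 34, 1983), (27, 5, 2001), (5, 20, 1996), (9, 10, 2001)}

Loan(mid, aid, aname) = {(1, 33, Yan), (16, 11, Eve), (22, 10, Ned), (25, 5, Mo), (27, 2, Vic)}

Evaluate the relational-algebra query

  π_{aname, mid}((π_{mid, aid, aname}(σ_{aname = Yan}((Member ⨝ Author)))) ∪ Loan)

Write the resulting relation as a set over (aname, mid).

Natural join on year: {(1983, Ada, 24, 34), (1983, Yan, 24, 34)}
Selection aname = Yan: {(1983, Yan, 24, 34)}
Keep only column(s) mid, aid, aname: {(24, 34, Yan)}
Set union of the two operands is {(1, 33, Yan), (16, 11, Eve), (22, 10, Ned), (24, 34, Yan), (25, 5, Mo), (27, 2, Vic)}.
Keep only column(s) aname, mid: {(Eve, 16), (Mo, 25), (Ned, 22), (Vic, 27), (Yan, 1), (Yan, 24)}

{(Eve, 16), (Mo, 25), (Ned, 22), (Vic, 27), (Yan, 1), (Yan, 24)}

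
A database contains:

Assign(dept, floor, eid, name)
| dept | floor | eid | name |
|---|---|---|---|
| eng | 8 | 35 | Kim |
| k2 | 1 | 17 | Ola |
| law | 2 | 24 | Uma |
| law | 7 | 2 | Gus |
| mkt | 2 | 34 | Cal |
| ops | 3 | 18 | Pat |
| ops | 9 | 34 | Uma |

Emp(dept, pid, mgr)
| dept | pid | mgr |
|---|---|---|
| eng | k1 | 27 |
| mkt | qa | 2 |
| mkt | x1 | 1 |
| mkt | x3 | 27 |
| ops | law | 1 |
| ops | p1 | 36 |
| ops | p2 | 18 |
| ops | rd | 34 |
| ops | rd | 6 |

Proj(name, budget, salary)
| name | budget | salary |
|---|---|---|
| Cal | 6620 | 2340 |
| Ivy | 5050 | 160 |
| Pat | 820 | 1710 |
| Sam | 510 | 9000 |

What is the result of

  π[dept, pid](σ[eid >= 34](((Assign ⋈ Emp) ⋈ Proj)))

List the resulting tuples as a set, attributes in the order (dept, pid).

Assign ⋈ Emp (natural join on dept): {(eng, 8, 35, Kim, k1, 27), (mkt, 2, 34, Cal, qa, 2), (mkt, 2, 34, Cal, x1, 1), (mkt, 2, 34, Cal, x3, 27), (ops, 3, 18, Pat, law, 1), (ops, 3, 18, Pat, p1, 36), (ops, 3, 18, Pat, p2, 18), (ops, 3, 18, Pat, rd, 34), (ops, 3, 18, Pat, rd, 6), (ops, 9, 34, Uma, law, 1), (ops, 9, 34, Uma, p1, 36), (ops, 9, 34, Uma, p2, 18), (ops, 9, 34, Uma, rd, 34), (ops, 9, 34, Uma, rd, 6)}
(Assign ⋈ Emp) ⋈ Proj (natural join on name): {(mkt, 2, 34, Cal, qa, 2, 6620, 2340), (mkt, 2, 34, Cal, x1, 1, 6620, 2340), (mkt, 2, 34, Cal, x3, 27, 6620, 2340), (ops, 3, 18, Pat, law, 1, 820, 1710), (ops, 3, 18, Pat, p1, 36, 820, 1710), (ops, 3, 18, Pat, p2, 18, 820, 1710), (ops, 3, 18, Pat, rd, 34, 820, 1710), (ops, 3, 18, Pat, rd, 6, 820, 1710)}
Apply σ_{eid >= 34}; surviving tuples: {(mkt, 2, 34, Cal, qa, 2, 6620, 2340), (mkt, 2, 34, Cal, x1, 1, 6620, 2340), (mkt, 2, 34, Cal, x3, 27, 6620, 2340)}
Projecting to dept, pid: {(mkt, qa), (mkt, x1), (mkt, x3)}

{(mkt, qa), (mkt, x1), (mkt, x3)}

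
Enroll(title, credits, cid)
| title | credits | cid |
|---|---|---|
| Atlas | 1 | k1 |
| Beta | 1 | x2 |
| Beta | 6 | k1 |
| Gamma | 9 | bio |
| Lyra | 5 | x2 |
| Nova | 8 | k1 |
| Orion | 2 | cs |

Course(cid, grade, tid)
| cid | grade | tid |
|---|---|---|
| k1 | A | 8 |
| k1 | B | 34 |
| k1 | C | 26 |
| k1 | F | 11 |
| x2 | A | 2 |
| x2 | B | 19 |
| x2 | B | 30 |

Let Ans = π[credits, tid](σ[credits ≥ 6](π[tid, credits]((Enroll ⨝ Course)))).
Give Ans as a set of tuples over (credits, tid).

Enroll ⋈ Course (natural join on cid): {(Atlas, 1, k1, A, 8), (Atlas, 1, k1, B, 34), (Atlas, 1, k1, C, 26), (Atlas, 1, k1, F, 11), (Beta, 1, x2, A, 2), (Beta, 1, x2, B, 19), (Beta, 1, x2, B, 30), (Beta, 6, k1, A, 8), (Beta, 6, k1, B, 34), (Beta, 6, k1, C, 26), (Beta, 6, k1, F, 11), (Lyra, 5, x2, A, 2), (Lyra, 5, x2, B, 19), (Lyra, 5, x2, B, 30), (Nova, 8, k1, A, 8), (Nova, 8, k1, B, 34), (Nova, 8, k1, C, 26), (Nova, 8, k1, F, 11)}
π[tid, credits]: project onto (tid, credits) → {(11, 1), (11, 6), (11, 8), (19, 1), (19, 5), (2, 1), (2, 5), (26, 1), (26, 6), (26, 8), (30, 1), (30, 5), (34, 1), (34, 6), (34, 8), (8, 1), (8, 6), (8, 8)}
Selection credits ≥ 6: {(11, 6), (11, 8), (26, 6), (26, 8), (34, 6), (34, 8), (8, 6), (8, 8)}
π[credits, tid]: project onto (credits, tid) → {(6, 11), (6, 26), (6, 34), (6, 8), (8, 11), (8, 26), (8, 34), (8, 8)}

{(6, 11), (6, 26), (6, 34), (6, 8), (8, 11), (8, 26), (8, 34), (8, 8)}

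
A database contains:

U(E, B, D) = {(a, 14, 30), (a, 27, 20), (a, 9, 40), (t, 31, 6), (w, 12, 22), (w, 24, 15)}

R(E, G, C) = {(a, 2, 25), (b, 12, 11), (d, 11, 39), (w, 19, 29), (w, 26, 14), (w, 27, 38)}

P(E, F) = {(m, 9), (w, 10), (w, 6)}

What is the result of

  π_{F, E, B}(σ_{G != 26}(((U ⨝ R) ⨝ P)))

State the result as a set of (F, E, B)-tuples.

Joining U and R on E yields {(a, 14, 30, 2, 25), (a, 27, 20, 2, 25), (a, 9, 40, 2, 25), (w, 12, 22, 19, 29), (w, 12, 22, 26, 14), (w, 12, 22, 27, 38), (w, 24, 15, 19, 29), (w, 24, 15, 26, 14), (w, 24, 15, 27, 38)}.
Joining (U ⨝ R) and P on E yields {(w, 12, 22, 19, 29, 10), (w, 12, 22, 19, 29, 6), (w, 12, 22, 26, 14, 10), (w, 12, 22, 26, 14, 6), (w, 12, 22, 27, 38, 10), (w, 12, 22, 27, 38, 6), (w, 24, 15, 19, 29, 10), (w, 24, 15, 19, 29, 6), (w, 24, 15, 26, 14, 10), (w, 24, 15, 26, 14, 6), (w, 24, 15, 27, 38, 10), (w, 24, 15, 27, 38, 6)}.
Apply σ_{G != 26}; surviving tuples: {(w, 12, 22, 19, 29, 10), (w, 12, 22, 19, 29, 6), (w, 12, 22, 27, 38, 10), (w, 12, 22, 27, 38, 6), (w, 24, 15, 19, 29, 10), (w, 24, 15, 19, 29, 6), (w, 24, 15, 27, 38, 10), (w, 24, 15, 27, 38, 6)}
π[F, E, B]: project onto (F, E, B) (4 duplicate(s) eliminated) → {(10, w, 12), (10, w, 24), (6, w, 12), (6, w, 24)}

{(10, w, 12), (10, w, 24), (6, w, 12), (6, w, 24)}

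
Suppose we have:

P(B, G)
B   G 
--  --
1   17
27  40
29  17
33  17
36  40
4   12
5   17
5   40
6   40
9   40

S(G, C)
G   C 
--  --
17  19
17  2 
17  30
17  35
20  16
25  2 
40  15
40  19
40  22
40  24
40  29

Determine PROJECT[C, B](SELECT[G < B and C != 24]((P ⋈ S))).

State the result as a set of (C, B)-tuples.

{(19, 29), (19, 33), (2, 29), (2, 33), (30, 29), (30, 33), (35, 29), (35, 33)}

Natural join on G: {(1, 17, 19), (1, 17, 2), (1, 17, 30), (1, 17, 35), (27, 40, 15), (27, 40, 19), (27, 40, 22), (27, 40, 24), (27, 40, 29), (29, 17, 19), (29, 17, 2), (29, 17, 30), (29, 17, 35), (33, 17, 19), (33, 17, 2), (33, 17, 30), (33, 17, 35), (36, 40, 15), (36, 40, 19), (36, 40, 22), (36, 40, 24), (36, 40, 29), (5, 17, 19), (5, 17, 2), (5, 17, 30), (5, 17, 35), (5, 40, 15), (5, 40, 19), (5, 40, 22), (5, 40, 24), (5, 40, 29), (6, 40, 15), (6, 40, 19), (6, 40, 22), (6, 40, 24), (6, 40, 29), (9, 40, 15), (9, 40, 19), (9, 40, 22), (9, 40, 24), (9, 40, 29)}
Selection G < B and C != 24: {(29, 17, 19), (29, 17, 2), (29, 17, 30), (29, 17, 35), (33, 17, 19), (33, 17, 2), (33, 17, 30), (33, 17, 35)}
Projecting to C, B: {(19, 29), (19, 33), (2, 29), (2, 33), (30, 29), (30, 33), (35, 29), (35, 33)}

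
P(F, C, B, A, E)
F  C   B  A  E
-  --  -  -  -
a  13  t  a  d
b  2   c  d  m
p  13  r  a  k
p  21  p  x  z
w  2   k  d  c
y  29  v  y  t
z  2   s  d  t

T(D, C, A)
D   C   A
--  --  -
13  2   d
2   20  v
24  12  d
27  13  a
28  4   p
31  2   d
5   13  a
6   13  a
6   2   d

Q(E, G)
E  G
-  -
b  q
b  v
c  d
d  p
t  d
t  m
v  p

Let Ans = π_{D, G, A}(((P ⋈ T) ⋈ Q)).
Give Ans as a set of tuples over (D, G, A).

{(13, d, d), (13, m, d), (27, p, a), (31, d, d), (31, m, d), (5, p, a), (6, d, d), (6, m, d), (6, p, a)}

Joining P and T on C, A yields {(a, 13, t, a, d, 27), (a, 13, t, a, d, 5), (a, 13, t, a, d, 6), (b, 2, c, d, m, 13), (b, 2, c, d, m, 31), (b, 2, c, d, m, 6), (p, 13, r, a, k, 27), (p, 13, r, a, k, 5), (p, 13, r, a, k, 6), (w, 2, k, d, c, 13), (w, 2, k, d, c, 31), (w, 2, k, d, c, 6), (z, 2, s, d, t, 13), (z, 2, s, d, t, 31), (z, 2, s, d, t, 6)}.
Joining (P ⋈ T) and Q on E yields {(a, 13, t, a, d, 27, p), (a, 13, t, a, d, 5, p), (a, 13, t, a, d, 6, p), (w, 2, k, d, c, 13, d), (w, 2, k, d, c, 31, d), (w, 2, k, d, c, 6, d), (z, 2, s, d, t, 13, d), (z, 2, s, d, t, 13, m), (z, 2, s, d, t, 31, d), (z, 2, s, d, t, 31, m), (z, 2, s, d, t, 6, d), (z, 2, s, d, t, 6, m)}.
π[D, G, A]: project onto (D, G, A) (3 duplicate(s) eliminated) → {(13, d, d), (13, m, d), (27, p, a), (31, d, d), (31, m, d), (5, p, a), (6, d, d), (6, m, d), (6, p, a)}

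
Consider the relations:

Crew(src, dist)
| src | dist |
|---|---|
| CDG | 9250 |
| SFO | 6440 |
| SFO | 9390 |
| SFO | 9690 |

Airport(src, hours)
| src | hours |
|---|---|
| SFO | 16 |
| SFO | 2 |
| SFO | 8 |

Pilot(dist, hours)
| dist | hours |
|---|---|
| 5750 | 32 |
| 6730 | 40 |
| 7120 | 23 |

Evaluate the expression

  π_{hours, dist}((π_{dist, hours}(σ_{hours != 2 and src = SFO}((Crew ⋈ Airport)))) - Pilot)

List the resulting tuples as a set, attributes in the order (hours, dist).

{(16, 6440), (16, 9390), (16, 9690), (8, 6440), (8, 9390), (8, 9690)}

Joining Crew and Airport on src yields {(SFO, 6440, 16), (SFO, 6440, 2), (SFO, 6440, 8), (SFO, 9390, 16), (SFO, 9390, 2), (SFO, 9390, 8), (SFO, 9690, 16), (SFO, 9690, 2), (SFO, 9690, 8)}.
Selection hours != 2 and src = SFO: {(SFO, 6440, 16), (SFO, 6440, 8), (SFO, 9390, 16), (SFO, 9390, 8), (SFO, 9690, 16), (SFO, 9690, 8)}
Keep only column(s) dist, hours: {(6440, 16), (6440, 8), (9390, 16), (9390, 8), (9690, 16), (9690, 8)}
Set difference of the two operands is {(6440, 16), (6440, 8), (9390, 16), (9390, 8), (9690, 16), (9690, 8)}.
Keep only column(s) hours, dist: {(16, 6440), (16, 9390), (16, 9690), (8, 6440), (8, 9390), (8, 9690)}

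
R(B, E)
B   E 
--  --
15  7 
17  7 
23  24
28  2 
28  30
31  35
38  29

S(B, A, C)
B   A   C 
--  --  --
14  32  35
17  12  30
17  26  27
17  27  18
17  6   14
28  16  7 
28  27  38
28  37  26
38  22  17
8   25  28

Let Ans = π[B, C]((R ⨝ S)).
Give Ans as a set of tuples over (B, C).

{(17, 14), (17, 18), (17, 27), (17, 30), (28, 26), (28, 38), (28, 7), (38, 17)}

Joining R and S on B yields {(17, 7, 12, 30), (17, 7, 26, 27), (17, 7, 27, 18), (17, 7, 6, 14), (28, 2, 16, 7), (28, 2, 27, 38), (28, 2, 37, 26), (28, 30, 16, 7), (28, 30, 27, 38), (28, 30, 37, 26), (38, 29, 22, 17)}.
Keep only column(s) B, C (3 duplicate(s) eliminated): {(17, 14), (17, 18), (17, 27), (17, 30), (28, 26), (28, 38), (28, 7), (38, 17)}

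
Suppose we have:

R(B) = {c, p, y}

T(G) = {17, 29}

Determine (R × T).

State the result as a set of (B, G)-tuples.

{(c, 17), (c, 29), (p, 17), (p, 29), (y, 17), (y, 29)}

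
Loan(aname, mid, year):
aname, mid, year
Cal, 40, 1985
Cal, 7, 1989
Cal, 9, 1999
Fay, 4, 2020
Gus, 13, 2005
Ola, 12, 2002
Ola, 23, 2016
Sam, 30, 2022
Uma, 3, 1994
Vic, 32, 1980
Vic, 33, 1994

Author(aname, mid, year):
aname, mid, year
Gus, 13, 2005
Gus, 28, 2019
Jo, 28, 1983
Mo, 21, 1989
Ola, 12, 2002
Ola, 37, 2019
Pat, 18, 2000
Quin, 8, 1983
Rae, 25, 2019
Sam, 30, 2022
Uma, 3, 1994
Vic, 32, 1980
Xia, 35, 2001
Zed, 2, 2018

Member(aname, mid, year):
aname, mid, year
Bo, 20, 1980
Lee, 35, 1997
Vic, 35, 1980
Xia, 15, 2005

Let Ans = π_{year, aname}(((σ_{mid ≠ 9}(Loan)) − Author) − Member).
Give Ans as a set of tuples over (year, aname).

{(1985, Cal), (1989, Cal), (1994, Vic), (2016, Ola), (2020, Fay)}

Filtering on mid ≠ 9 leaves {(Cal, 40, 1985), (Cal, 7, 1989), (Fay, 4, 2020), (Gus, 13, 2005), (Ola, 12, 2002), (Ola, 23, 2016), (Sam, 30, 2022), (Uma, 3, 1994), (Vic, 32, 1980), (Vic, 33, 1994)}.
Taking the difference: {(Cal, 40, 1985), (Cal, 7, 1989), (Fay, 4, 2020), (Ola, 23, 2016), (Vic, 33, 1994)}
Taking the difference: {(Cal, 40, 1985), (Cal, 7, 1989), (Fay, 4, 2020), (Ola, 23, 2016), (Vic, 33, 1994)}
π[year, aname]: project onto (year, aname) → {(1985, Cal), (1989, Cal), (1994, Vic), (2016, Ola), (2020, Fay)}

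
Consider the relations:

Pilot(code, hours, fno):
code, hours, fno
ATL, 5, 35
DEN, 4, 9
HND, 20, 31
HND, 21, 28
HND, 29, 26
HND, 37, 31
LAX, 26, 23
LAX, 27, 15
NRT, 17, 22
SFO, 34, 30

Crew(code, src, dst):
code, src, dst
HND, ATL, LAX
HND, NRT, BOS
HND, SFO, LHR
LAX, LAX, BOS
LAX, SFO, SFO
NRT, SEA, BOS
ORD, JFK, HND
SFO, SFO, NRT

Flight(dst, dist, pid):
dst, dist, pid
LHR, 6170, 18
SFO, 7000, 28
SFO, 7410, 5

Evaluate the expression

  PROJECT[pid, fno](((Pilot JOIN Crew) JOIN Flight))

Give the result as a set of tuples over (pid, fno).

Pilot ⋈ Crew (natural join on code): {(HND, 20, 31, ATL, LAX), (HND, 20, 31, NRT, BOS), (HND, 20, 31, SFO, LHR), (HND, 21, 28, ATL, LAX), (HND, 21, 28, NRT, BOS), (HND, 21, 28, SFO, LHR), (HND, 29, 26, ATL, LAX), (HND, 29, 26, NRT, BOS), (HND, 29, 26, SFO, LHR), (HND, 37, 31, ATL, LAX), (HND, 37, 31, NRT, BOS), (HND, 37, 31, SFO, LHR), (LAX, 26, 23, LAX, BOS), (LAX, 26, 23, SFO, SFO), (LAX, 27, 15, LAX, BOS), (LAX, 27, 15, SFO, SFO), (NRT, 17, 22, SEA, BOS), (SFO, 34, 30, SFO, NRT)}
(Pilot JOIN Crew) ⋈ Flight (natural join on dst): {(HND, 20, 31, SFO, LHR, 6170, 18), (HND, 21, 28, SFO, LHR, 6170, 18), (HND, 29, 26, SFO, LHR, 6170, 18), (HND, 37, 31, SFO, LHR, 6170, 18), (LAX, 26, 23, SFO, SFO, 7000, 28), (LAX, 26, 23, SFO, SFO, 7410, 5), (LAX, 27, 15, SFO, SFO, 7000, 28), (LAX, 27, 15, SFO, SFO, 7410, 5)}
Projecting to pid, fno (1 duplicate(s) eliminated): {(18, 26), (18, 28), (18, 31), (28, 15), (28, 23), (5, 15), (5, 23)}

{(18, 26), (18, 28), (18, 31), (28, 15), (28, 23), (5, 15), (5, 23)}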